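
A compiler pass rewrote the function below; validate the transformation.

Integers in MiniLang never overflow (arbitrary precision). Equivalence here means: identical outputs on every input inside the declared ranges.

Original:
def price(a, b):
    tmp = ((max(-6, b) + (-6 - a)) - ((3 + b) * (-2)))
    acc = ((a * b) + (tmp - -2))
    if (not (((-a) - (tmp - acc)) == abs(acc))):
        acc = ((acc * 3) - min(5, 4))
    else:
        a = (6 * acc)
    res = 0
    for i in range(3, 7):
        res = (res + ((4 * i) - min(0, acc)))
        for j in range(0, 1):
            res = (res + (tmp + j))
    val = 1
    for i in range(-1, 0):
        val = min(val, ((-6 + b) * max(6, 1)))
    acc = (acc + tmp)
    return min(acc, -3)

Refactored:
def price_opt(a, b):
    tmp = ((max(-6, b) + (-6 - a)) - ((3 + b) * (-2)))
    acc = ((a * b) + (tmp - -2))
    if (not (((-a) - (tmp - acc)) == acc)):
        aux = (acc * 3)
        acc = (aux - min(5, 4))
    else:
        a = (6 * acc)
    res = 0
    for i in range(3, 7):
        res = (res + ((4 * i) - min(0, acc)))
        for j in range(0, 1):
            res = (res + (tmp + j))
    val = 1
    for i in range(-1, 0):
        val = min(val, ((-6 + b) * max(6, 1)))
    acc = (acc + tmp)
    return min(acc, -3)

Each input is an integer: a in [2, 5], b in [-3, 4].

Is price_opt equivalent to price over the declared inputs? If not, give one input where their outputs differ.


The rewrite breaks on a=3, b=0, where the results are -10 and -4.
price: tmp := -3 | acc := -1 | (not (((-a) - (tmp - acc)) == abs(acc))): true | acc := -7 | res := 0 | iter i=3: | res := 19 | iter j=0: | res := 16 | iter i=4: | res := 39 | iter j=0: | res := 36 | iter i=5: | res := 63 | iter j=0: | res := 60 | iter i=6: | res := 91 | iter j=0: | res := 88 | val := 1 | iter i=-1: | val := -36 | acc := -10 | result -10
price_opt: tmp := -3 | acc := -1 | (not (((-a) - (tmp - acc)) == acc)): false | a := -6 | res := 0 | iter i=3: | res := 13 | iter j=0: | res := 10 | iter i=4: | res := 27 | iter j=0: | res := 24 | iter i=5: | res := 45 | iter j=0: | res := 42 | iter i=6: | res := 67 | iter j=0: | res := 64 | val := 1 | iter i=-1: | val := -36 | acc := -4 | result -4
verdict: not equivalent; witness: a=3, b=0


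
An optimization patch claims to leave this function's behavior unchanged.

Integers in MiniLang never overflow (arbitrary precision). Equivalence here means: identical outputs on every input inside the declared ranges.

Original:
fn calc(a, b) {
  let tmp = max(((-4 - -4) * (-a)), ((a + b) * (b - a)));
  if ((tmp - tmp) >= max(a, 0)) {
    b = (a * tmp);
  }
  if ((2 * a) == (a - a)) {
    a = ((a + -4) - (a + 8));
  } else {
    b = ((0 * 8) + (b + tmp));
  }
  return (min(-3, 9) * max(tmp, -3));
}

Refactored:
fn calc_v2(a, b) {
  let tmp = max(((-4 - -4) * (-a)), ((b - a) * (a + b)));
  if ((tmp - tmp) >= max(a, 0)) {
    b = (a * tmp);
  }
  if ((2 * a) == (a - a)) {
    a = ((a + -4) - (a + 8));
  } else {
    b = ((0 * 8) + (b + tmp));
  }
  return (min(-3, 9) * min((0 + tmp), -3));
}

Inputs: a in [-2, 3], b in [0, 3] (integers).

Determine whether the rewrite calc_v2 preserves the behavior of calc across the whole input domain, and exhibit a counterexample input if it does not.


Run the pair on a=-2, b=0.
calc: tmp becomes 0; next ((tmp - tmp) >= max(a, 0)) evaluates to true; next b becomes 0; next ((2 * a) == (a - a)) evaluates to false; next b becomes 0; next final value 0
calc_v2: tmp becomes 0; next ((tmp - tmp) >= max(a, 0)) evaluates to true; next b becomes 0; next ((2 * a) == (a - a)) evaluates to false; next b becomes 0; next final value 9
0 != 9, so the rewrite changes behavior.
verdict: not equivalent; witness: a=-2, b=0


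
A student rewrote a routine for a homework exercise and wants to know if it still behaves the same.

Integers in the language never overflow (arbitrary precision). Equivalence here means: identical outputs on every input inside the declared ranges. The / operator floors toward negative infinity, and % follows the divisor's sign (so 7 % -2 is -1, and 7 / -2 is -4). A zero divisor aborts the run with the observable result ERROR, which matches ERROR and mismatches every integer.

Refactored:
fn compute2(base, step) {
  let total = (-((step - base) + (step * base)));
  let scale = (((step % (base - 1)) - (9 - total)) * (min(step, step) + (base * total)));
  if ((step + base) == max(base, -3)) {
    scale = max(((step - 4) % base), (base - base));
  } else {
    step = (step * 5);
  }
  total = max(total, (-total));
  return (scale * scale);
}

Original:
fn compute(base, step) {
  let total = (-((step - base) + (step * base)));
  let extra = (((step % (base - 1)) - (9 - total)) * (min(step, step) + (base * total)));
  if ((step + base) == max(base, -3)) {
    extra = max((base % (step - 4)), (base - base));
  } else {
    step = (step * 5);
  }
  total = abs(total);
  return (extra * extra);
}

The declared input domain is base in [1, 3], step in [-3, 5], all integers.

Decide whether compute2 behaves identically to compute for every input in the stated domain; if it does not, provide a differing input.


Consider the input base=3, step=0.
compute: total becomes 3; next extra becomes -54; next ((step + base) == max(base, -3)) evaluates to true; next extra becomes 0; next total becomes 3; next final value 0
compute2: total becomes 3; next scale becomes -54; next ((step + base) == max(base, -3)) evaluates to true; next scale becomes 2; next total becomes 3; next final value 4
0 and 4 differ, so these are not the same function on this domain.
verdict: not equivalent; witness: base=3, step=0


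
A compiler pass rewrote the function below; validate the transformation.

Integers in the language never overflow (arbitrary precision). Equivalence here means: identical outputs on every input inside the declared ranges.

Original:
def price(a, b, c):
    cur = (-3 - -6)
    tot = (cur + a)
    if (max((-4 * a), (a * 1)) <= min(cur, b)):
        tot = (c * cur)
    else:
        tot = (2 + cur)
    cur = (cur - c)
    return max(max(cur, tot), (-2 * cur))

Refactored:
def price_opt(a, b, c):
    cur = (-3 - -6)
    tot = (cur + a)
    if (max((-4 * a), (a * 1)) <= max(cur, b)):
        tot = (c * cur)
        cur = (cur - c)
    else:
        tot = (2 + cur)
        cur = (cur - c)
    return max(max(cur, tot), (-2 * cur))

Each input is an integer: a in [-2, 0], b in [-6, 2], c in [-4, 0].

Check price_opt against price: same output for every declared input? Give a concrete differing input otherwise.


Input a=0, b=-6, c=-1: 5 from price versus 4 from price_opt.
verdict: not equivalent; witness: a=0, b=-6, c=-1


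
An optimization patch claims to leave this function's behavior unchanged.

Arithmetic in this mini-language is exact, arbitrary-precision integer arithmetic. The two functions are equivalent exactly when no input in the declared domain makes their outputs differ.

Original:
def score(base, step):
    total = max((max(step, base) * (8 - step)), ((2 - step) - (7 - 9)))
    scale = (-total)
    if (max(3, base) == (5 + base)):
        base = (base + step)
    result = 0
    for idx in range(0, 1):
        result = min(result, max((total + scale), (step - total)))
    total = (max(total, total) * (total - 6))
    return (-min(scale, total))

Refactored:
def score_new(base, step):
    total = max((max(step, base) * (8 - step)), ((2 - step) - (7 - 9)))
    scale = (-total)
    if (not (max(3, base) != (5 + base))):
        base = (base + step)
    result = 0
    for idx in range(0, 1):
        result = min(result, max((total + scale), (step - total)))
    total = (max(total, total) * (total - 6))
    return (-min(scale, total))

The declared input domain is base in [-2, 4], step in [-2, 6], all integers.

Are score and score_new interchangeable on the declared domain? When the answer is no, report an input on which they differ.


Differences: boolean connective usage differs; comparison usage differs — yet all 63 inputs agree.
verdict: equivalent


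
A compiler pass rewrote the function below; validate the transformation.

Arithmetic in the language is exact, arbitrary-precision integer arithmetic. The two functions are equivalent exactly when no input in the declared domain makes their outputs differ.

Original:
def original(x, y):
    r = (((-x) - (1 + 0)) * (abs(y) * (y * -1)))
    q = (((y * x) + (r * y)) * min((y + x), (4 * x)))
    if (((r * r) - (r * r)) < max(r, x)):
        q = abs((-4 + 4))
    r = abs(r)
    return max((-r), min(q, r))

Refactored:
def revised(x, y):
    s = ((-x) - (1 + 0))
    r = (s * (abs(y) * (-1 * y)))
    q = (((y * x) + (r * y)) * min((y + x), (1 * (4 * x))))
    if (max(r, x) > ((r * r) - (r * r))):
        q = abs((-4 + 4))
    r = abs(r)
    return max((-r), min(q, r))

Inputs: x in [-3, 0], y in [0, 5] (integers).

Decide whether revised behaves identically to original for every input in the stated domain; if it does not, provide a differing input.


Reading the diff, among the changes: comparison usage differs; and constant usage differs; and arithmetic usage differs; and statement counts differ; and local variable names differ.
One worked example (x=-2, y=4) — original: r=-16, then q=576, then (((r * r) - (r * r)) < max(r, x)) is false, then r=16, then returns 16; revised: s=1, then r=-16, then q=576, then (max(r, x) > ((r * r) - (r * r))) is false, then r=16, then returns 16; agreement on 16.
An exhaustive pass over the 24 declared inputs shows identical outputs.
verdict: equivalent


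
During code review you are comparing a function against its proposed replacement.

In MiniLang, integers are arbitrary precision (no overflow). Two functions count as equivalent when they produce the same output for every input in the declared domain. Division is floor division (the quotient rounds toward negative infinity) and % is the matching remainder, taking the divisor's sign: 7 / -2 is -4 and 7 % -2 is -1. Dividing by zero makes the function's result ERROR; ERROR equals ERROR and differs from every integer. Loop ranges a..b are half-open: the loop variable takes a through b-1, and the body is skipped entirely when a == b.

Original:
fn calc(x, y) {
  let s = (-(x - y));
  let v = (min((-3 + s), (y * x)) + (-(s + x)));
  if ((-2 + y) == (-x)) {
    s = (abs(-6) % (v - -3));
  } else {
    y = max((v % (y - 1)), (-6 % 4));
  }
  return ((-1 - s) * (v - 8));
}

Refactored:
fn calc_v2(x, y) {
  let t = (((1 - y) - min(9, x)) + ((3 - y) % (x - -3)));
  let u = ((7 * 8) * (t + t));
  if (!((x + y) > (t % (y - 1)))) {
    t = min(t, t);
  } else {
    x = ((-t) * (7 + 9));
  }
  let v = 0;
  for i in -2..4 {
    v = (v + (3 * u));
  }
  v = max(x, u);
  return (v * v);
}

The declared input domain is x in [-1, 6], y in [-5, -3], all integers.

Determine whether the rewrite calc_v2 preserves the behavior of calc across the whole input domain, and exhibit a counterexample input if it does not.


Consider the input x=-1, y=-5.
calc: s = -4; v = -2; ((-2 + y) == (-x)) -> false; y = 2; return -30
calc_v2: t = 7; u = 784; (!((x + y) > (t % (y - 1)))) -> true; t = 7; v = 0; [i=-2]; v = 2352; [i=-1]; v = 4704; [i=0]; v = 7056; [i=1]; v = 9408; [i=2]; v = 11760; [i=3]; v = 14112; v = 784; return 614656
-30 vs 614656 — the two versions disagree here.
verdict: not equivalent; witness: x=-1, y=-5


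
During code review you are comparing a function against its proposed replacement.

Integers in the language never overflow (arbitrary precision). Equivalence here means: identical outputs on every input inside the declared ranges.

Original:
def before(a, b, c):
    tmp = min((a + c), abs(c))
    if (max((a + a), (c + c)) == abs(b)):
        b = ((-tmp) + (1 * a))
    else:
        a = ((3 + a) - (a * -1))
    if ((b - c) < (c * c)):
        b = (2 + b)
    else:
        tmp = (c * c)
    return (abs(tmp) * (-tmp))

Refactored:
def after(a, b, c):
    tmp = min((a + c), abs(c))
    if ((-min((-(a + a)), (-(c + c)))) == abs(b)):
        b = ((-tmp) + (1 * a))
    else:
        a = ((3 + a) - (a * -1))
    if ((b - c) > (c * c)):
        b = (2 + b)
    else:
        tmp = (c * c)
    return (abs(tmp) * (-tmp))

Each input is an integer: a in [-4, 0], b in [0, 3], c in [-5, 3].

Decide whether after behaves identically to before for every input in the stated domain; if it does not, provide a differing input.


Input a=-4, b=0, c=-5: 81 from before versus -625 from after.
verdict: not equivalent; witness: a=-4, b=0, c=-5


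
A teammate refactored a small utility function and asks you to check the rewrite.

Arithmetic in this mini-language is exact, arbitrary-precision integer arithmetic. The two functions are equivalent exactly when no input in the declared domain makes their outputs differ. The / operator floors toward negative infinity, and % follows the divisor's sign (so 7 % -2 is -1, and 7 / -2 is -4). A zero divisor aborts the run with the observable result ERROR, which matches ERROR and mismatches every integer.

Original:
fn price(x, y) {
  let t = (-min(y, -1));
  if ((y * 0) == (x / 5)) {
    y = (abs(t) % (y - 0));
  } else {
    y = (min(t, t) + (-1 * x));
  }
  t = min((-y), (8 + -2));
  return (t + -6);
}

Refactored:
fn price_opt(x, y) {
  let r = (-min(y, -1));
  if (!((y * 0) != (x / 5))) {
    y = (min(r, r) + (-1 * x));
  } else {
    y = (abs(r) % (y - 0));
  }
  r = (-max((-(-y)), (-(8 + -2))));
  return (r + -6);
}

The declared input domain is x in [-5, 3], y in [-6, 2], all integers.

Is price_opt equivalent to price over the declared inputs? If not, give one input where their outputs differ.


Run the pair on x=-5, y=-6.
price: t becomes 6; next ((y * 0) == (x / 5)) evaluates to false; next y becomes 11; next t becomes -11; next final value -17
price_opt: r becomes 6; next (!((y * 0) != (x / 5))) evaluates to false; next y becomes 0; next r becomes 0; next final value -6
-17 against -6: the behavior changed.
verdict: not equivalent; witness: x=-5, y=-6


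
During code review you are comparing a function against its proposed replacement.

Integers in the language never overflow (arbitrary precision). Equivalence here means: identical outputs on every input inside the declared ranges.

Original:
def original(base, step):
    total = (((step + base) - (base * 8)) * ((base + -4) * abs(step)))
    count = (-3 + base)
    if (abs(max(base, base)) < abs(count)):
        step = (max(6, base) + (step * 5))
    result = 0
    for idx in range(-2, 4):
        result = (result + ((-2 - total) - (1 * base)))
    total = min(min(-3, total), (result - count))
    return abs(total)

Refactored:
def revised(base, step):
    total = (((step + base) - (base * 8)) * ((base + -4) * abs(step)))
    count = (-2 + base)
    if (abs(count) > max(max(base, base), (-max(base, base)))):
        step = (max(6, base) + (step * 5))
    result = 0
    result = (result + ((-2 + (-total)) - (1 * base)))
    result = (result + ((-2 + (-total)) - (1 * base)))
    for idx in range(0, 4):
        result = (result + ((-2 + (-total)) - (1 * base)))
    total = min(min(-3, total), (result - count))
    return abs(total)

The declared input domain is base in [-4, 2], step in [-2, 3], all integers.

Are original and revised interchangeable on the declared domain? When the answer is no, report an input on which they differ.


Evaluate both at base=0, step=-2.
original: total=16, then count=-3, then (abs(max(base, base)) < abs(count)) is true, then step=-4, then result=0, then (idx=-2), then result=-18, then (idx=-1), then result=-36, then (idx=0), then result=-54, then (idx=1), then result=-72, then (idx=2), then result=-90, then (idx=3), then result=-108, then total=-105, then returns 105
revised: total=16, then count=-2, then (abs(count) > max(max(base, base), (-max(base, base)))) is true, then step=-4, then result=0, then result=-18, then result=-36, then (idx=0), then result=-54, then (idx=1), then result=-72, then (idx=2), then result=-90, then (idx=3), then result=-108, then total=-106, then returns 106
105 against 106: the behavior changed.
verdict: not equivalent; witness: base=0, step=-2


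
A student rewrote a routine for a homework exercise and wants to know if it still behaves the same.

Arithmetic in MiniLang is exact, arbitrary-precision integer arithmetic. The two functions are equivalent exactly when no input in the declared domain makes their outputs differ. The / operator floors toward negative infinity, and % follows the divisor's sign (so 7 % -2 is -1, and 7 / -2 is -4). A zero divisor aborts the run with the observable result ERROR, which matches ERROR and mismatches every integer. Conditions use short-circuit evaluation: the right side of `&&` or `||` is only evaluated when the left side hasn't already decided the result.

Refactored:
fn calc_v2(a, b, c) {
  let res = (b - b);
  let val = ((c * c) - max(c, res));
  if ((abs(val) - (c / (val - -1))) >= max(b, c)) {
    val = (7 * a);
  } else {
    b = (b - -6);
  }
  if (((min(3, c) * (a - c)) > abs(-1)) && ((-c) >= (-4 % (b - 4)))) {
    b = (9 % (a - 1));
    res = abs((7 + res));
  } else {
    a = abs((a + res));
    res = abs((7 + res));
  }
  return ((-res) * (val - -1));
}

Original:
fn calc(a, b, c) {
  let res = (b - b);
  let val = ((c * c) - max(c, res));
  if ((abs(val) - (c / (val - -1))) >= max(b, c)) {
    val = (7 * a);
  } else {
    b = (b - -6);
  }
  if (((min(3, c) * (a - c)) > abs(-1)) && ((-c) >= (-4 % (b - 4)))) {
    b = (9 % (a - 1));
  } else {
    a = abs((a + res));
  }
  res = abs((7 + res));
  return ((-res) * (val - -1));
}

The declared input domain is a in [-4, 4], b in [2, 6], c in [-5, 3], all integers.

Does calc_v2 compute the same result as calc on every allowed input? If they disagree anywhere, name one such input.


Changes here: statement counts differ; also arithmetic usage differs; also constant usage differs; also min/max/abs usage differs; the full 405-point sweep finds no disagreement.
verdict: equivalent


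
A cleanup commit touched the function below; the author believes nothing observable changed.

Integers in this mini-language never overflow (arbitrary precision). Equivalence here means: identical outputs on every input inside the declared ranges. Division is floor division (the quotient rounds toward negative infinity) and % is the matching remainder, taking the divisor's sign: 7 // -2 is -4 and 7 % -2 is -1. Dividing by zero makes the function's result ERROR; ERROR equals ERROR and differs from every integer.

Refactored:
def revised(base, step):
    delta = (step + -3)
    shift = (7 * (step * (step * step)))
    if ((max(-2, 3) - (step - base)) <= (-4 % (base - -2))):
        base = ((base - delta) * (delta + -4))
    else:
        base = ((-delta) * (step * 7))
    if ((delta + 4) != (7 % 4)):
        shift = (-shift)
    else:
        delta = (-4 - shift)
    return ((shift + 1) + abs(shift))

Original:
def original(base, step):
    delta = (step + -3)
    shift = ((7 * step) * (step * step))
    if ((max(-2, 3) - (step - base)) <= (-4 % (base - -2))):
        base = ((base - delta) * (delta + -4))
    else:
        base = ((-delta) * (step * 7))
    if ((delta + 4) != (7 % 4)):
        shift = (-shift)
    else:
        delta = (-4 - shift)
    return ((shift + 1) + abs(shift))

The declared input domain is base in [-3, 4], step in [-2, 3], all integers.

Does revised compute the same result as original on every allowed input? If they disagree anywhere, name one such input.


Comparing the listings, the differences include: same computation, different form.
Tracing base=-3, step=0: original: delta=-3, then shift=0, then ((max(-2, 3) - (step - base)) <= (-4 % (base - -2))) is true, then base=0, then ((delta + 4) != (7 % 4)) is true, then shift=0, then returns 1 | revised: delta=-3, then shift=0, then ((max(-2, 3) - (step - base)) <= (-4 % (base - -2))) is true, then base=0, then ((delta + 4) != (7 % 4)) is true, then shift=0, then returns 1 — matching result 1.
Sweeping the whole domain (48 inputs) finds no disagreement.
verdict: equivalent


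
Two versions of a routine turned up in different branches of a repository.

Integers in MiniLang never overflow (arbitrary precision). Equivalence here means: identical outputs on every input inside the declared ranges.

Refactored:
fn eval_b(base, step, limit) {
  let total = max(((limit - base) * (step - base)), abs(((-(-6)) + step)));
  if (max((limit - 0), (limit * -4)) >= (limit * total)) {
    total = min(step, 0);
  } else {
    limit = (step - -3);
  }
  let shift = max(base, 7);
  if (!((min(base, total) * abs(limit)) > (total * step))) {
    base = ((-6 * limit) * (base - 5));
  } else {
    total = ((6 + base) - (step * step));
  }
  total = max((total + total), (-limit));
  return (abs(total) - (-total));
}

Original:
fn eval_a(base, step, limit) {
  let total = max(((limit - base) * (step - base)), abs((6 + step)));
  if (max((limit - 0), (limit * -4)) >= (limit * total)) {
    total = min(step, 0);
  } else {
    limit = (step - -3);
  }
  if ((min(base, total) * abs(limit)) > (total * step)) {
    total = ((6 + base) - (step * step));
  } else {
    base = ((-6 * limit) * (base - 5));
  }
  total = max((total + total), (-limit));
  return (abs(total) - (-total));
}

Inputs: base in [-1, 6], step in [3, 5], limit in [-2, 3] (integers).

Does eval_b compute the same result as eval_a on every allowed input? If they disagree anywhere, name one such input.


Reading the diff, among the changes: statement counts differ, and local variable names differ, and boolean connective usage differs, and constant usage differs, and min/max/abs usage differs.
One worked example (base=0, step=3, limit=-2) — eval_a: total = 9; (max((limit - 0), (limit * -4)) >= (limit * total)) -> true; total = 0; ((min(base, total) * abs(limit)) > (total * step)) -> false; base = -60; total = 2; return 4; eval_b: total = 9; (max((limit - 0), (limit * -4)) >= (limit * total)) -> true; total = 0; shift = 7; (!((min(base, total) * abs(limit)) > (total * step))) -> true; base = -60; total = 2; return 4; agreement on 4.
Every one of the 144 inputs gives matching results.
verdict: equivalent


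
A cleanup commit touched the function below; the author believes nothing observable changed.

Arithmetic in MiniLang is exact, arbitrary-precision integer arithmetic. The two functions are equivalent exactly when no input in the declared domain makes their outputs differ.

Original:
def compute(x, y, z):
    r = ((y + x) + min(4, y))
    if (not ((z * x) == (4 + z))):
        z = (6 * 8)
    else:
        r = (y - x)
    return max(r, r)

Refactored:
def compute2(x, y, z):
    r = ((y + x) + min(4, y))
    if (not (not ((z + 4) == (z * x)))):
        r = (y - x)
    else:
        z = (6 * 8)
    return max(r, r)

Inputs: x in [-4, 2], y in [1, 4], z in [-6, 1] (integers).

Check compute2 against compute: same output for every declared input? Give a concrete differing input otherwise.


Differences: boolean connective usage differs — yet all 224 inputs agree.
verdict: equivalent


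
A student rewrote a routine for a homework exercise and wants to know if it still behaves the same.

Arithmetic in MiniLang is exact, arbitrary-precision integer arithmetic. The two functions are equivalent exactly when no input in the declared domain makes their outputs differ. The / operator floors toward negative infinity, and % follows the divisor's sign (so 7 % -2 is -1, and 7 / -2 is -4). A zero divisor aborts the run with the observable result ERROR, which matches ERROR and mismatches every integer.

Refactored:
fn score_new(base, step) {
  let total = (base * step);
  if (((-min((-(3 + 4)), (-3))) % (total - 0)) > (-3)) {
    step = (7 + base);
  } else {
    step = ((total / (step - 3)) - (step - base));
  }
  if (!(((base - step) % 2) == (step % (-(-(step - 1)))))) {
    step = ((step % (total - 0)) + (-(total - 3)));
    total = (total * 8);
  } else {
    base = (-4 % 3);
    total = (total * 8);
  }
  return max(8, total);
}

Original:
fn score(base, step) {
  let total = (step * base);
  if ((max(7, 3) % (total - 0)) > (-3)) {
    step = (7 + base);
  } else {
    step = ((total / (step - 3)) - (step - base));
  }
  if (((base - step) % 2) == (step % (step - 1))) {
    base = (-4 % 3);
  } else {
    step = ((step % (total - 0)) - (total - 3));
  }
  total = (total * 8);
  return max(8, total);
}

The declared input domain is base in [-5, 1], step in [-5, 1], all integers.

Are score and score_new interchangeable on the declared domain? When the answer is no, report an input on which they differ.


Equivalent — the differences include arithmetic usage differs; also statement counts differ; also boolean connective usage differs; also constant usage differs; also min/max/abs usage differs, yet no declared input distinguishes the two.
Spot check at base=1, step=0 — score: total := 0 | divide-by-zero, output ERROR. score_new: total := 0 | divide-by-zero, output ERROR. Both give ERROR.
Every one of the 49 inputs gives matching results.
verdict: equivalent


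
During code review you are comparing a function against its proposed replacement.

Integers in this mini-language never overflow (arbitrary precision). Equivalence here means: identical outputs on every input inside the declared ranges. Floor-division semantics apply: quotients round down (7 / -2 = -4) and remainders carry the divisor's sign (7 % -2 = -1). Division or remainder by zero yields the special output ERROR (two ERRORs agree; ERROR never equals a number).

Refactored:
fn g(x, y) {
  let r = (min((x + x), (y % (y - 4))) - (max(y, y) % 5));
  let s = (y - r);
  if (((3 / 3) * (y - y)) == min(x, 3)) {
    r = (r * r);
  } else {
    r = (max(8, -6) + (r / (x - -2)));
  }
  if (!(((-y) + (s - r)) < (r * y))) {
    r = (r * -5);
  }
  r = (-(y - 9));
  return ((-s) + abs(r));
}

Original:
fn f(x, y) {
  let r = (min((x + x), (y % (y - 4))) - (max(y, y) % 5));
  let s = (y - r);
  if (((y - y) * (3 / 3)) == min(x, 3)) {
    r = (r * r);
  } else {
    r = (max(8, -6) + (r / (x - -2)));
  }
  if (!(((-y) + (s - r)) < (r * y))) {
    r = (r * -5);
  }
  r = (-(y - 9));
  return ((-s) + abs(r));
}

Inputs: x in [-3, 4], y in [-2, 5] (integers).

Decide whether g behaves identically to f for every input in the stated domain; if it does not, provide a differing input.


The two versions differ — the changes include same computation, different form.
Tracing x=2, y=0: f: r := 0 | s := 0 | (((y - y) * (3 / 3)) == min(x, 3)): false | r := 8 | (!(((-y) + (s - r)) < (r * y))): false | r := 9 | result 9 | g: r := 0 | s := 0 | (((3 / 3) * (y - y)) == min(x, 3)): false | r := 8 | (!(((-y) + (s - r)) < (r * y))): false | r := 9 | result 9 — matching result 9.
Sweeping the whole domain (64 inputs) finds no disagreement.
verdict: equivalent


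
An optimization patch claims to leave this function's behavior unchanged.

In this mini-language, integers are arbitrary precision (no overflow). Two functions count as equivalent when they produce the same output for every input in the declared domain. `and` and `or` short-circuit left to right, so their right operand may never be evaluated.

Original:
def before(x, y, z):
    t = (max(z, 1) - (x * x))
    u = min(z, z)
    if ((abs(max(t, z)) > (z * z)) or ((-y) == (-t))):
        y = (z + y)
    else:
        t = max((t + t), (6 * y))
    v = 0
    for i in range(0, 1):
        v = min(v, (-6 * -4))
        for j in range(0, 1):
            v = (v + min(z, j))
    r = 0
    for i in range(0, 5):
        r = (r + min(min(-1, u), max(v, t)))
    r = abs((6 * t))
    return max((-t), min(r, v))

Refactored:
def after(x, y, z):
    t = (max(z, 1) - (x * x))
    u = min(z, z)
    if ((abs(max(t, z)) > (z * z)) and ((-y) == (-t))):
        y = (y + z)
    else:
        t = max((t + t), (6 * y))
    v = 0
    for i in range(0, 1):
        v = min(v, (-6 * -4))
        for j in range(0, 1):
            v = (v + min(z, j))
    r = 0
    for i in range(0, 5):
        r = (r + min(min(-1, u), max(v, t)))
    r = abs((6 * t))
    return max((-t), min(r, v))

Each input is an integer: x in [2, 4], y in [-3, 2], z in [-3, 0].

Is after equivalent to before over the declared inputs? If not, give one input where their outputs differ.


Try x=2, y=-3, z=-3.
before: t := -3 | u := -3 | ((abs(max(t, z)) > (z * z)) or ((-y) == (-t))): true | y := -6 | v := 0 | iter i=0: | v := 0 | iter j=0: | v := -3 | r := 0 | iter i=0: | r := -3 | iter i=1: | r := -6 | iter i=2: | r := -9 | iter i=3: | r := -12 | iter i=4: | r := -15 | r := 18 | result 3
after: t := -3 | u := -3 | ((abs(max(t, z)) > (z * z)) and ((-y) == (-t))): false | t := -6 | v := 0 | iter i=0: | v := 0 | iter j=0: | v := -3 | r := 0 | iter i=0: | r := -3 | iter i=1: | r := -6 | iter i=2: | r := -9 | iter i=3: | r := -12 | iter i=4: | r := -15 | r := 36 | result 6
3 vs 6 — the two versions disagree here.
verdict: not equivalent; witness: x=2, y=-3, z=-3


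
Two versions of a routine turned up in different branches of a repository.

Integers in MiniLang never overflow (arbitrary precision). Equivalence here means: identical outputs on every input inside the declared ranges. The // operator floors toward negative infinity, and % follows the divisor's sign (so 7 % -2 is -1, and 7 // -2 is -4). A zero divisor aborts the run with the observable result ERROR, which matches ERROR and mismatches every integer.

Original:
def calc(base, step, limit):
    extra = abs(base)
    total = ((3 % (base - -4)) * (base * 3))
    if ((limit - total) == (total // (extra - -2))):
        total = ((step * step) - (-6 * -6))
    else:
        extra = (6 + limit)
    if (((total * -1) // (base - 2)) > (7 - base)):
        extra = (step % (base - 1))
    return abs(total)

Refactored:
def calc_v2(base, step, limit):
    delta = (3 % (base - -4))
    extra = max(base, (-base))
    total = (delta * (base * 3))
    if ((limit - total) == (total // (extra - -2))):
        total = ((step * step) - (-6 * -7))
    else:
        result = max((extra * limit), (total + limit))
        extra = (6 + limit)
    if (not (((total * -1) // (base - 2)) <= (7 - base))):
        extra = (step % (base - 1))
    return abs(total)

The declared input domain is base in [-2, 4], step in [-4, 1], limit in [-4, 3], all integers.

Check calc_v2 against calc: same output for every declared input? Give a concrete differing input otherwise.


Evaluate both at base=-1, step=-4, limit=0.
calc: extra becomes 1; next total becomes 0; next ((limit - total) == (total // (extra - -2))) evaluates to true; next total becomes -20; next (((total * -1) // (base - 2)) > (7 - base)) evaluates to false; next final value 20
calc_v2: delta becomes 0; next extra becomes 1; next total becomes 0; next ((limit - total) == (total // (extra - -2))) evaluates to true; next total becomes -26; next (not (((total * -1) // (base - 2)) <= (7 - base))) evaluates to false; next final value 26
20 vs 26 — the two versions disagree here.
verdict: not equivalent; witness: base=-1, step=-4, limit=0


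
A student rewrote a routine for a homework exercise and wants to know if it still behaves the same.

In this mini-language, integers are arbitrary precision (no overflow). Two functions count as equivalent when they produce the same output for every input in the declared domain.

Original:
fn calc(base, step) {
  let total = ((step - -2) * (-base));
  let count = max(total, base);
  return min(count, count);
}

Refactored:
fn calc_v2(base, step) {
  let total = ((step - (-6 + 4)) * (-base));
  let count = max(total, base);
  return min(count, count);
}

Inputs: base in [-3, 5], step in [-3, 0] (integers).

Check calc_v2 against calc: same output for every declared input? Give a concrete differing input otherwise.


Differences: arithmetic usage differs, constant usage differs — yet all 36 inputs agree.
verdict: equivalent


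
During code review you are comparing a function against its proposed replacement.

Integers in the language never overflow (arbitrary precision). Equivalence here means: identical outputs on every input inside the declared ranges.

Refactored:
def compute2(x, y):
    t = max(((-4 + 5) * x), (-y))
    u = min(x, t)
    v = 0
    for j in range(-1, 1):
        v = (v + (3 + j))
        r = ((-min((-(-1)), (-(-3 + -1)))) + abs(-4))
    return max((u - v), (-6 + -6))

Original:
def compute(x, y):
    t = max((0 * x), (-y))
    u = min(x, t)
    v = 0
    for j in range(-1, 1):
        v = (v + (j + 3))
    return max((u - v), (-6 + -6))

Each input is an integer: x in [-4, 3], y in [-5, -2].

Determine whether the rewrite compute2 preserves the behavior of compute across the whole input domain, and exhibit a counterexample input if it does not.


Run the pair on x=3, y=-2.
compute: t=2, then u=2, then v=0, then (j=-1), then v=2, then (j=0), then v=5, then returns -3
compute2: t=3, then u=3, then v=0, then (j=-1), then v=2, then r=3, then (j=0), then v=5, then r=3, then returns -2
-3 != -2, so the rewrite changes behavior.
verdict: not equivalent; witness: x=3, y=-2


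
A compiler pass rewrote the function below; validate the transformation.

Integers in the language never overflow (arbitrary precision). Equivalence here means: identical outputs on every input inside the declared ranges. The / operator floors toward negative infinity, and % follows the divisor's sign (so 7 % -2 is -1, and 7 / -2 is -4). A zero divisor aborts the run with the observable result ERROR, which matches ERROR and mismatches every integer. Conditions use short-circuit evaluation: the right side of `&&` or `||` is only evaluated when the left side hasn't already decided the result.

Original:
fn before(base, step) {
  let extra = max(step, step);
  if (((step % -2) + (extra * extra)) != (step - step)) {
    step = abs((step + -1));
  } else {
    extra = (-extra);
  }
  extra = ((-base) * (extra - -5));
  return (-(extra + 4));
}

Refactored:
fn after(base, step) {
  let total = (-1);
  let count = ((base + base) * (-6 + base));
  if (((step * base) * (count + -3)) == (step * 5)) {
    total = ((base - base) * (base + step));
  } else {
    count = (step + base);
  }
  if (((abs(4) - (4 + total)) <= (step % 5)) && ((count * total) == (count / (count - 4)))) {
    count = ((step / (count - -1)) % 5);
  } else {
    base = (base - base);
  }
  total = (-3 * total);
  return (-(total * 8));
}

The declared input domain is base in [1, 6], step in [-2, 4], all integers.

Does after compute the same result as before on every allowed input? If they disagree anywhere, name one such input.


Consider the input base=1, step=-2.
before: extra becomes -2; next (((step % -2) + (extra * extra)) != (step - step)) evaluates to true; next step becomes 3; next extra becomes -3; next final value -1
after: total becomes -1; next count becomes -10; next (((step * base) * (count + -3)) == (step * 5)) evaluates to false; next count becomes -1; next (((abs(4) - (4 + total)) <= (step % 5)) && ((count * total) == (count / (count - 4)))) evaluates to false; next base becomes 0; next total becomes 3; next final value -24
-1 and -24 differ, so these are not the same function on this domain.
verdict: not equivalent; witness: base=1, step=-2


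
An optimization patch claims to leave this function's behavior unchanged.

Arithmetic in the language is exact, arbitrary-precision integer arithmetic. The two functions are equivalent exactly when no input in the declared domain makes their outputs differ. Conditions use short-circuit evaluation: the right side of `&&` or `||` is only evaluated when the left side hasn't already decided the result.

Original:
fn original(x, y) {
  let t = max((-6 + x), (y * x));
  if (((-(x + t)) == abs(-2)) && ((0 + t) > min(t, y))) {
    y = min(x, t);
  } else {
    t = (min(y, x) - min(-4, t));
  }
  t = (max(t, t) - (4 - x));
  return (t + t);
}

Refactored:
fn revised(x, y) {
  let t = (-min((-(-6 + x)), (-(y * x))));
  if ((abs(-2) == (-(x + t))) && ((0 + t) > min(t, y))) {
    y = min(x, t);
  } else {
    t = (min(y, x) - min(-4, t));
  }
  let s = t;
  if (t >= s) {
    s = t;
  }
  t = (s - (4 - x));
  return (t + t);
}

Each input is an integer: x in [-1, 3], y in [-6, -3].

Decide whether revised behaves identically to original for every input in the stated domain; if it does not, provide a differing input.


There is a behavioral-looking edit here, yet the outcome never shifts on this domain.
Spot check at x=3, y=-5 — original: t=-3, then (((-(x + t)) == abs(-2)) && ((0 + t) > min(t, y))) is false, then t=-1, then t=-2, then returns -4. revised: t=-3, then ((abs(-2) == (-(x + t))) && ((0 + t) > min(t, y))) is false, then t=-1, then s=-1, then (t >= s) is true, then s=-1, then t=-2, then returns -4. Both give -4.
Every one of the 20 inputs gives matching results.
verdict: equivalent


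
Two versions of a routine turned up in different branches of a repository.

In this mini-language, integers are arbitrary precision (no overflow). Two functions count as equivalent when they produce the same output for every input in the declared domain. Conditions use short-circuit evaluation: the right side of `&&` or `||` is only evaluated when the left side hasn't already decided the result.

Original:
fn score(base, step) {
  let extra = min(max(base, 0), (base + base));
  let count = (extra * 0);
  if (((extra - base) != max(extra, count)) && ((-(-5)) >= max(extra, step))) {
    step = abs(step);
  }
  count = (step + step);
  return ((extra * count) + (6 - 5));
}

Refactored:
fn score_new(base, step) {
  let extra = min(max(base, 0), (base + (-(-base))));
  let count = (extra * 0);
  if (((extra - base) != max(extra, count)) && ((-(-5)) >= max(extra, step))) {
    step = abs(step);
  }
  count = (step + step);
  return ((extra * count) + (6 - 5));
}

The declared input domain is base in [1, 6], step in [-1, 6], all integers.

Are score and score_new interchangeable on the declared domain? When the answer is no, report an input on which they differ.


The two versions differ — the changes include same computation, different form.
Tracing base=3, step=0: score: extra becomes 3; next count becomes 0; next (((extra - base) != max(extra, count)) && ((-(-5)) >= max(extra, step))) evaluates to true; next step becomes 0; next count becomes 0; next final value 1 | score_new: extra becomes 3; next count becomes 0; next (((extra - base) != max(extra, count)) && ((-(-5)) >= max(extra, step))) evaluates to true; next step becomes 0; next count becomes 0; next final value 1 — matching result 1.
An exhaustive pass over the 48 declared inputs shows identical outputs.
verdict: equivalent


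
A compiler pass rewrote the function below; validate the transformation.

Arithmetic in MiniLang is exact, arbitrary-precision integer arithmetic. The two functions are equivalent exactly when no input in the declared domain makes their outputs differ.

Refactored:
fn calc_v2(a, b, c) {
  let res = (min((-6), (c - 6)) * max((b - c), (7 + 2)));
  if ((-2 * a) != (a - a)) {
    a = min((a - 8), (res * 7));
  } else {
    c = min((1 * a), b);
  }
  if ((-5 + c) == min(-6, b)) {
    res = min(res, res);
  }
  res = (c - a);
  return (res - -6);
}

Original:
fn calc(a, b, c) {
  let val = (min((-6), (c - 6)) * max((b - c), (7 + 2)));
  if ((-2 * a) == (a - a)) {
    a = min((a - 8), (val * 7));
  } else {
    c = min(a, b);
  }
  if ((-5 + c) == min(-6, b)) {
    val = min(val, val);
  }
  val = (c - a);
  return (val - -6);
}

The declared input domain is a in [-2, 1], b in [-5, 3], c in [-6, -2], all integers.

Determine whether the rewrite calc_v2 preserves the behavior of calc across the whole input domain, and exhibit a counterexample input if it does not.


There is a counterexample at a=-2, b=-5, c=-6: 3 on one side, 756 on the other.
calc: val=-108, then ((-2 * a) == (a - a)) is false, then c=-5, then ((-5 + c) == min(-6, b)) is false, then val=-3, then returns 3
calc_v2: res=-108, then ((-2 * a) != (a - a)) is true, then a=-756, then ((-5 + c) == min(-6, b)) is false, then res=750, then returns 756
verdict: not equivalent; witness: a=-2, b=-5, c=-6


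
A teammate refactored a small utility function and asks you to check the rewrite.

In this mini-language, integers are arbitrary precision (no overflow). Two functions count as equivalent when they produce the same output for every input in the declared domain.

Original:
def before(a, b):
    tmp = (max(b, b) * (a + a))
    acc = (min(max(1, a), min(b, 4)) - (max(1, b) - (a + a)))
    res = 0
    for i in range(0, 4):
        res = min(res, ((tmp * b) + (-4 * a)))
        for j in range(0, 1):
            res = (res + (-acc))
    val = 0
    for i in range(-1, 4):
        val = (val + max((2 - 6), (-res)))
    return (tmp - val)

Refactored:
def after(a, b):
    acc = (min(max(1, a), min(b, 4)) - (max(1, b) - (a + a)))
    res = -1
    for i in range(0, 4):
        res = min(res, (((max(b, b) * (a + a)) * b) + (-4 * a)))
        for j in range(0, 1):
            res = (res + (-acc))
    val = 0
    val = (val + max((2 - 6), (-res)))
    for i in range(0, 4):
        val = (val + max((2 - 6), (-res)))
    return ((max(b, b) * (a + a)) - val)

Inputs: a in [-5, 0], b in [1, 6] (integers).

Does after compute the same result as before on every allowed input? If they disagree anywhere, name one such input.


The rewrite breaks on a=0, b=1, where the results are 0 and -5.
before: tmp becomes 0; next acc becomes 0; next res becomes 0; next at i=0:; next res becomes 0; next at j=0:; next res becomes 0; next at i=1:; next res becomes 0; next at j=0:; next res becomes 0; next at i=2:; next res becomes 0; next at j=0:; next res becomes 0; next at i=3:; next res becomes 0; next at j=0:; next res becomes 0; next val becomes 0; next at i=-1:; next val becomes 0; next at i=0:; next val becomes 0; next at i=1:; next val becomes 0; next at i=2:; next val becomes 0; next at i=3:; next val becomes 0; next final value 0
after: acc becomes 0; next res becomes -1; next at i=0:; next res becomes -1; next at j=0:; next res becomes -1; next at i=1:; next res becomes -1; next at j=0:; next res becomes -1; next at i=2:; next res becomes -1; next at j=0:; next res becomes -1; next at i=3:; next res becomes -1; next at j=0:; next res becomes -1; next val becomes 0; next val becomes 1; next at i=0:; next val becomes 2; next at i=1:; next val becomes 3; next at i=2:; next val becomes 4; next at i=3:; next val becomes 5; next final value -5
verdict: not equivalent; witness: a=0, b=1
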